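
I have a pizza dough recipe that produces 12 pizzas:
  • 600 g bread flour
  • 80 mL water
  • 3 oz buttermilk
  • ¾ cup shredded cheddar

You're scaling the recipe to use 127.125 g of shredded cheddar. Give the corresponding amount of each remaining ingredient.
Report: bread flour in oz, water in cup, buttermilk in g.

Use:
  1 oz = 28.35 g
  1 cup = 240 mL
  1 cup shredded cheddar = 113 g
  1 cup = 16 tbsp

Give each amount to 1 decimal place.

bread flour: 31.7 oz; water: 0.5 cup; buttermilk: 127.6 g

The original recipe has 84.75 g of shredded cheddar, so the scaling factor is 127.125 ÷ 84.75 = 3/2 = 1.5.
bread flour: 600 g × 3/2 ÷ 28.35 g/oz ≈ 31.7 oz
water: 80 mL × 3/2 ÷ 240 mL/cup = 0.5 cup
buttermilk: 3 oz × 3/2 × 28.35 g/oz ≈ 127.6 g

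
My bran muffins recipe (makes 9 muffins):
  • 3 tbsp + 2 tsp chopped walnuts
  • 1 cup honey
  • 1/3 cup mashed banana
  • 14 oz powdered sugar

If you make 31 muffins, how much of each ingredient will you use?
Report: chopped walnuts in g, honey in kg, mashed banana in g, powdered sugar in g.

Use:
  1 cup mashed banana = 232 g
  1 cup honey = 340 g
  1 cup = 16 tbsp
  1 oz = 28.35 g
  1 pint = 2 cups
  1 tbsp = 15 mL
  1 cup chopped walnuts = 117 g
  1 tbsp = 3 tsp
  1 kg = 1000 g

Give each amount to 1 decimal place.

Scaling factor: 31/9.
chopped walnuts: (3 tbsp + 2 tsp = 11/3 tbsp) × 31/9 ÷ 16 tbsp/cup × 117 g/cup ≈ 92.4 g
honey: 1 cup × 31/9 × 340 g/cup ÷ 1000 g/kg ≈ 1.2 kg
mashed banana: 1/3 cup × 31/9 × 232 g/cup ≈ 266.4 g
powdered sugar: 14 oz × 31/9 × 28.35 g/oz = 1367.1 g

chopped walnuts: 92.4 g; honey: 1.2 kg; mashed banana: 266.4 g; powdered sugar: 1367.1 g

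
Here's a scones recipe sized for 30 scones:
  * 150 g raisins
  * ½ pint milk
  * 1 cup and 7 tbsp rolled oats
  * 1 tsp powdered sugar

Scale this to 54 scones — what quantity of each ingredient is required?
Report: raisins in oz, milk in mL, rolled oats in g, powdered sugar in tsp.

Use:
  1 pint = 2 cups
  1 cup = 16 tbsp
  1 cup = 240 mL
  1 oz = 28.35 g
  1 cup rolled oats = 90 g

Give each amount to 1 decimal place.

Scaling factor: 54/30 = 9/5 = 1.8.
raisins: 150 g × 9/5 ÷ 28.35 g/oz ≈ 9.5 oz
milk: 0.5 pint × 9/5 × 2 cup/pint × 240 mL/cup = 432.0 mL
rolled oats: (1 cup + 7 tbsp = 1.4375 cup) × 9/5 × 90 g/cup ≈ 232.9 g
powdered sugar: 1 tsp × 9/5 = 1.8 tsp

raisins: 9.5 oz; milk: 432.0 mL; rolled oats: 232.9 g; powdered sugar: 1.8 tsp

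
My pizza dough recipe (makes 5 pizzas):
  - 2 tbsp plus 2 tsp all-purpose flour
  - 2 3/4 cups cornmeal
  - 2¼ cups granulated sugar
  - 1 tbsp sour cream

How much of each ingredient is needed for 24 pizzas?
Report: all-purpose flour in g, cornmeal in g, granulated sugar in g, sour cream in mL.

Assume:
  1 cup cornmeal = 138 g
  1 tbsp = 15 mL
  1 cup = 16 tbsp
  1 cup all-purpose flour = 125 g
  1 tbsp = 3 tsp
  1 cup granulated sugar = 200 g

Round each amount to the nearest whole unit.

Scaling factor: 24/5 = 4.8.
all-purpose flour: (2 tbsp + 2 tsp = 8/3 tbsp) × 24/5 ÷ 16 tbsp/cup × 125 g/cup = 100 g
cornmeal: 2.75 cup × 24/5 × 138 g/cup ≈ 1822 g
granulated sugar: 2.25 cup × 24/5 × 200 g/cup = 2160 g
sour cream: 1 tbsp × 24/5 × 15 mL/tbsp = 72 mL

all-purpose flour: 100 g; cornmeal: 1822 g; granulated sugar: 2160 g; sour cream: 72 mL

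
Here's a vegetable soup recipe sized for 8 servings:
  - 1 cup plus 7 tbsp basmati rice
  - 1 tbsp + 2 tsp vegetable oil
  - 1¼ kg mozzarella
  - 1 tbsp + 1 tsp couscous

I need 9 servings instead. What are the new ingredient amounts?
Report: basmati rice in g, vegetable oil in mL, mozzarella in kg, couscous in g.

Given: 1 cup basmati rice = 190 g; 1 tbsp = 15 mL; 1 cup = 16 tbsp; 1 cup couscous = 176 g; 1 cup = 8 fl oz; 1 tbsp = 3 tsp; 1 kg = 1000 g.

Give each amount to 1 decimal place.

basmati rice: 307.3 g; vegetable oil: 28.1 mL; mozzarella: 1.4 kg; couscous: 16.5 g

Scaling factor: 9/8 = 1.125.
basmati rice: (1 cup + 7 tbsp = 1.4375 cup) × 9/8 × 190 g/cup ≈ 307.3 g
vegetable oil: (1 tbsp + 2 tsp = 5/3 tbsp) × 9/8 × 15 mL/tbsp ≈ 28.1 mL
mozzarella: 1.25 kg × 9/8 ≈ 1.4 kg
couscous: (1 tbsp + 1 tsp = 4/3 tbsp) × 9/8 ÷ 16 tbsp/cup × 176 g/cup = 16.5 g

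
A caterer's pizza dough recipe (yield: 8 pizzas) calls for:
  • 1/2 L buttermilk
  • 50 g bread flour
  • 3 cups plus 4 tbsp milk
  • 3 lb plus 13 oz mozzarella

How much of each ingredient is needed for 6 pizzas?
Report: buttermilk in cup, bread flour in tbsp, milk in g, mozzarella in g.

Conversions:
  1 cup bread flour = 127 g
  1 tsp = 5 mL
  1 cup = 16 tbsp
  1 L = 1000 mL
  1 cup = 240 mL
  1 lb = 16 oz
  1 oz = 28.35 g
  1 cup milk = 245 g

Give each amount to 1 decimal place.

buttermilk: 1.6 cup; bread flour: 4.7 tbsp; milk: 597.2 g; mozzarella: 1297.0 g

Scaling factor: 6/8 = 3/4 = 0.75.
buttermilk: 0.5 L × 3/4 × 1000 mL/L ÷ 240 mL/cup ≈ 1.6 cup
bread flour: 50 g × 3/4 ÷ 127 g/cup × 16 tbsp/cup ≈ 4.7 tbsp
milk: (3 cup + 4 tbsp = 3.25 cup) × 3/4 × 245 g/cup ≈ 597.2 g
mozzarella: (3 lb + 13 oz = 3.8125 lb) × 3/4 × 16 oz/lb × 28.35 g/oz ≈ 1297.0 g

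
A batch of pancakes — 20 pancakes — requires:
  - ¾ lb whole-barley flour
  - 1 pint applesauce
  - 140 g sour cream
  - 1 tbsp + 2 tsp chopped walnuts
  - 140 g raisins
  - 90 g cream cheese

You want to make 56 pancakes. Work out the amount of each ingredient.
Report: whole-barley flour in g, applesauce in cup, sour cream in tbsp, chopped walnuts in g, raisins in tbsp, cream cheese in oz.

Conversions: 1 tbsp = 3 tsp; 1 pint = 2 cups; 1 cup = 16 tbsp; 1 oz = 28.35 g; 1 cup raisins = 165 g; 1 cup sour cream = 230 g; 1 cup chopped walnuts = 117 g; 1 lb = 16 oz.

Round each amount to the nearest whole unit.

whole-barley flour: 953 g; applesauce: 6 cup; sour cream: 27 tbsp; chopped walnuts: 34 g; raisins: 38 tbsp; cream cheese: 9 oz

Scaling factor: 56/20 = 14/5 = 2.8.
whole-barley flour: 0.75 lb × 14/5 × 16 oz/lb × 28.35 g/oz ≈ 953 g
applesauce: 1 pint × 14/5 × 2 cup/pint ≈ 6 cup
sour cream: 140 g × 14/5 ÷ 230 g/cup × 16 tbsp/cup ≈ 27 tbsp
chopped walnuts: (1 tbsp + 2 tsp = 5/3 tbsp) × 14/5 ÷ 16 tbsp/cup × 117 g/cup ≈ 34 g
raisins: 140 g × 14/5 ÷ 165 g/cup × 16 tbsp/cup ≈ 38 tbsp
cream cheese: 90 g × 14/5 ÷ 28.35 g/oz ≈ 9 oz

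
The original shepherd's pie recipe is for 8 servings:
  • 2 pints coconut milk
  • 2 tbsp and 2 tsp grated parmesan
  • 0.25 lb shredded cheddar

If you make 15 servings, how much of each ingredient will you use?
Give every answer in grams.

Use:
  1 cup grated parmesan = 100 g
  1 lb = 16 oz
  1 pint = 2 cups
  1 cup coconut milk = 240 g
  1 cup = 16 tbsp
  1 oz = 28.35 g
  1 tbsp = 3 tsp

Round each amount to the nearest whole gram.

coconut milk: 1800 g; grated parmesan: 31 g; shredded cheddar: 213 g

Scaling factor: 15/8 = 1.875.
coconut milk: 2 pint × 15/8 × 2 cup/pint × 240 g/cup = 1800 g
grated parmesan: (2 tbsp + 2 tsp = 8/3 tbsp) × 15/8 ÷ 16 tbsp/cup × 100 g/cup ≈ 31 g
shredded cheddar: 0.25 lb × 15/8 × 16 oz/lb × 28.35 g/oz ≈ 213 g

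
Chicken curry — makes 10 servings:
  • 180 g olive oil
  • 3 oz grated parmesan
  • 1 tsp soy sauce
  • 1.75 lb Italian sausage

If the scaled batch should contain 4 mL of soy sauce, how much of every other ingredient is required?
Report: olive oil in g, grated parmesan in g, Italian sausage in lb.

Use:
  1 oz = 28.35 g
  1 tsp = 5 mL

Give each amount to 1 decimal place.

olive oil: 144.0 g; grated parmesan: 68.0 g; Italian sausage: 1.4 lb

The original recipe has 5 mL of soy sauce, so the scaling factor is 4 ÷ 5 = 4/5 = 0.8.
olive oil: 180 g × 4/5 = 144.0 g
grated parmesan: 3 oz × 4/5 × 28.35 g/oz ≈ 68.0 g
Italian sausage: 1.75 lb × 4/5 = 1.4 lb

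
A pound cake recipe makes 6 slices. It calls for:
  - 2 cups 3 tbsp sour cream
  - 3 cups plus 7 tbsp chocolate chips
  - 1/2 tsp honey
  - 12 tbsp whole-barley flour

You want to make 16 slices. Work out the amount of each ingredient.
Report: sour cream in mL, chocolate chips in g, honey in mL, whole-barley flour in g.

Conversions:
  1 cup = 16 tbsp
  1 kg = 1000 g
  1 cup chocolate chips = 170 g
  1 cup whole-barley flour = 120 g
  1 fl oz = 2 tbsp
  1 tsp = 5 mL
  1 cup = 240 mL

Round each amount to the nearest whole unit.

Scaling factor: 16/6 = 8/3.
sour cream: (2 cup + 3 tbsp = 2.1875 cup) × 8/3 × 240 mL/cup = 1400 mL
chocolate chips: (3 cup + 7 tbsp = 3.4375 cup) × 8/3 × 170 g/cup ≈ 1558 g
honey: 0.5 tsp × 8/3 × 5 mL/tsp ≈ 7 mL
whole-barley flour: 12 tbsp × 8/3 ÷ 16 tbsp/cup × 120 g/cup = 240 g

sour cream: 1400 mL; chocolate chips: 1558 g; honey: 7 mL; whole-barley flour: 240 g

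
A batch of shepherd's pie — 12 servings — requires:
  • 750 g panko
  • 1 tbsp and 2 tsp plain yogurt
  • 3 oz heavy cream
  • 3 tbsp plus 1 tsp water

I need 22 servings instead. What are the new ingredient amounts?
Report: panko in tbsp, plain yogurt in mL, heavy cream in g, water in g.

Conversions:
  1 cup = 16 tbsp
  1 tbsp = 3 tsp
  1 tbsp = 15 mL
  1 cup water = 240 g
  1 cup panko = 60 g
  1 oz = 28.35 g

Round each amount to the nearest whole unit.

panko: 367 tbsp; plain yogurt: 46 mL; heavy cream: 156 g; water: 92 g

Scaling factor: 22/12 = 11/6.
panko: 750 g × 11/6 ÷ 60 g/cup × 16 tbsp/cup ≈ 367 tbsp
plain yogurt: (1 tbsp + 2 tsp = 5/3 tbsp) × 11/6 × 15 mL/tbsp ≈ 46 mL
heavy cream: 3 oz × 11/6 × 28.35 g/oz ≈ 156 g
water: (3 tbsp + 1 tsp = 10/3 tbsp) × 11/6 ÷ 16 tbsp/cup × 240 g/cup ≈ 92 g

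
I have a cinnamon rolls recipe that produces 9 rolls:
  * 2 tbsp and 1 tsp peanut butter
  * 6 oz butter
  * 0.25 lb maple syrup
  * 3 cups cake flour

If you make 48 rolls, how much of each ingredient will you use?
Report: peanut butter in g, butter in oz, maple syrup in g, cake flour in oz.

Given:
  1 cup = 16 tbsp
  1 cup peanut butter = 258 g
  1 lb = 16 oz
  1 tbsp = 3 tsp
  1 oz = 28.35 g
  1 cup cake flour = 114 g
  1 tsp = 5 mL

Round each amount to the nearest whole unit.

peanut butter: 201 g; butter: 32 oz; maple syrup: 605 g; cake flour: 64 oz

Scaling factor: 48/9 = 16/3.
peanut butter: (2 tbsp + 1 tsp = 7/3 tbsp) × 16/3 ÷ 16 tbsp/cup × 258 g/cup ≈ 201 g
butter: 6 oz × 16/3 = 32 oz
maple syrup: 0.25 lb × 16/3 × 16 oz/lb × 28.35 g/oz ≈ 605 g
cake flour: 3 cup × 16/3 × 114 g/cup ÷ 28.35 g/oz ≈ 64 oz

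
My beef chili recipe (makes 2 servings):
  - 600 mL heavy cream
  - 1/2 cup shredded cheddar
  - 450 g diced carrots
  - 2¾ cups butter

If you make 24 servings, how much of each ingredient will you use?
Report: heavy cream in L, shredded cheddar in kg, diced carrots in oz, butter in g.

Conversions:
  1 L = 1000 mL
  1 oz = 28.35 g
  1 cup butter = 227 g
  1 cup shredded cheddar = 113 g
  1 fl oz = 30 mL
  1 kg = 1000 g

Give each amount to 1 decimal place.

Scaling factor: 24/2 = 12.
heavy cream: 600 mL × 12 ÷ 1000 mL/L = 7.2 L
shredded cheddar: 0.5 cup × 12 × 113 g/cup ÷ 1000 g/kg ≈ 0.7 kg
diced carrots: 450 g × 12 ÷ 28.35 g/oz ≈ 190.5 oz
butter: 2.75 cup × 12 × 227 g/cup = 7491.0 g

heavy cream: 7.2 L; shredded cheddar: 0.7 kg; diced carrots: 190.5 oz; butter: 7491.0 g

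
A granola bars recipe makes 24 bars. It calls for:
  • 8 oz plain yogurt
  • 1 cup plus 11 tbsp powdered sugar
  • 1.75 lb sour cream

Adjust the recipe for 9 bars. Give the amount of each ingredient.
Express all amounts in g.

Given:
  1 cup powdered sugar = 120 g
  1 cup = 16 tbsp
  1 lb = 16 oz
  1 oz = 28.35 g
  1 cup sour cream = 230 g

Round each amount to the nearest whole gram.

plain yogurt: 85 g; powdered sugar: 76 g; sour cream: 298 g

Scaling factor: 9/24 = 3/8 = 0.375.
plain yogurt: 8 oz × 3/8 × 28.35 g/oz ≈ 85 g
powdered sugar: (1 cup + 11 tbsp = 1.6875 cup) × 3/8 × 120 g/cup ≈ 76 g
sour cream: 1.75 lb × 3/8 × 16 oz/lb × 28.35 g/oz ≈ 298 g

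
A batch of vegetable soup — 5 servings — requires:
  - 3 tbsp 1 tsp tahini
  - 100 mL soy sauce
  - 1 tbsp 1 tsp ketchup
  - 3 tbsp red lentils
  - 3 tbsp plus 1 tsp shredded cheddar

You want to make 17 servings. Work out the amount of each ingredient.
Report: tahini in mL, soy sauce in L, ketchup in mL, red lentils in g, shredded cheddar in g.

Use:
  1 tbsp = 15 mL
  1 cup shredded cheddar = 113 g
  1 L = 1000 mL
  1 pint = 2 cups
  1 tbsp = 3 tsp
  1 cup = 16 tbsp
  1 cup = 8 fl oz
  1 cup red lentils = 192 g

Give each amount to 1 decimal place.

tahini: 170.0 mL; soy sauce: 0.3 L; ketchup: 68.0 mL; red lentils: 122.4 g; shredded cheddar: 80.0 g

Scaling factor: 17/5 = 3.4.
tahini: (3 tbsp + 1 tsp = 10/3 tbsp) × 17/5 × 15 mL/tbsp = 170.0 mL
soy sauce: 100 mL × 17/5 ÷ 1000 mL/L ≈ 0.3 L
ketchup: (1 tbsp + 1 tsp = 4/3 tbsp) × 17/5 × 15 mL/tbsp = 68.0 mL
red lentils: 3 tbsp × 17/5 ÷ 16 tbsp/cup × 192 g/cup = 122.4 g
shredded cheddar: (3 tbsp + 1 tsp = 10/3 tbsp) × 17/5 ÷ 16 tbsp/cup × 113 g/cup ≈ 80.0 g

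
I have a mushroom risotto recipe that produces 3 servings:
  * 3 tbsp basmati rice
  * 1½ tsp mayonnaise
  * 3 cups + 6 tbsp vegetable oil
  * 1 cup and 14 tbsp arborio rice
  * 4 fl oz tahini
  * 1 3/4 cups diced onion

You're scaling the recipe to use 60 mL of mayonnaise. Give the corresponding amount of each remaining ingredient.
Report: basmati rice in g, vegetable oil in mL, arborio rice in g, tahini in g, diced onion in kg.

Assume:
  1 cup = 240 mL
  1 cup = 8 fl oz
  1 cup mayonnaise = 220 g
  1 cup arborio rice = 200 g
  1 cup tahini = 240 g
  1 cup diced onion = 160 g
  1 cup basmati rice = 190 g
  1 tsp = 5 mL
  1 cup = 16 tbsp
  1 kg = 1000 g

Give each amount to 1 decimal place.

basmati rice: 285.0 g; vegetable oil: 6480.0 mL; arborio rice: 3000.0 g; tahini: 960.0 g; diced onion: 2.2 kg

The original recipe has 7.5 mL of mayonnaise, so the scaling factor is 60 ÷ 7.5 = 8.
basmati rice: 3 tbsp × 8 ÷ 16 tbsp/cup × 190 g/cup = 285.0 g
vegetable oil: (3 cup + 6 tbsp = 3.375 cup) × 8 × 240 mL/cup = 6480.0 mL
arborio rice: (1 cup + 14 tbsp = 1.875 cup) × 8 × 200 g/cup = 3000.0 g
tahini: 4 fl oz × 8 ÷ 8 fl oz/cup × 240 g/cup = 960.0 g
diced onion: 1.75 cup × 8 × 160 g/cup ÷ 1000 g/kg ≈ 2.2 kg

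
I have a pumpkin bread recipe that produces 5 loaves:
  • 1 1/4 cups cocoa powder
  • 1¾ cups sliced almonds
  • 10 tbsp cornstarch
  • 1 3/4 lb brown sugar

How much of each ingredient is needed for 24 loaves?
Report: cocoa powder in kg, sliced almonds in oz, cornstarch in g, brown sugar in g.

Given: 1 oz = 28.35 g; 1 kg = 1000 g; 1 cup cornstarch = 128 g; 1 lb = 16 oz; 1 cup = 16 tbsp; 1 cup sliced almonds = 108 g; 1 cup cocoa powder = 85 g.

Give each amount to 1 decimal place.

Scaling factor: 24/5 = 4.8.
cocoa powder: 1.25 cup × 24/5 × 85 g/cup ÷ 1000 g/kg ≈ 0.5 kg
sliced almonds: 1.75 cup × 24/5 × 108 g/cup ÷ 28.35 g/oz = 32.0 oz
cornstarch: 10 tbsp × 24/5 ÷ 16 tbsp/cup × 128 g/cup = 384.0 g
brown sugar: 1.75 lb × 24/5 × 16 oz/lb × 28.35 g/oz ≈ 3810.2 g

cocoa powder: 0.5 kg; sliced almonds: 32.0 oz; cornstarch: 384.0 g; brown sugar: 3810.2 g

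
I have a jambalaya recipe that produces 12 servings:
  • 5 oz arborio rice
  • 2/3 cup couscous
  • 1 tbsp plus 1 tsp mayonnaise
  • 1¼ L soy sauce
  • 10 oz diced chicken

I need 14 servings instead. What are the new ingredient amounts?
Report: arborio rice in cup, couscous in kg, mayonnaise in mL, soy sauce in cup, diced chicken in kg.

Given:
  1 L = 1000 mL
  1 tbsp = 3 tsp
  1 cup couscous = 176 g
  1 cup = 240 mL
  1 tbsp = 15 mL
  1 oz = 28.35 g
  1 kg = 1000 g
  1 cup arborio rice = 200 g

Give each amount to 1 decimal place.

Scaling factor: 14/12 = 7/6.
arborio rice: 5 oz × 7/6 × 28.35 g/oz ÷ 200 g/cup ≈ 0.8 cup
couscous: 2/3 cup × 7/6 × 176 g/cup ÷ 1000 g/kg ≈ 0.1 kg
mayonnaise: (1 tbsp + 1 tsp = 4/3 tbsp) × 7/6 × 15 mL/tbsp ≈ 23.3 mL
soy sauce: 1.25 L × 7/6 × 1000 mL/L ÷ 240 mL/cup ≈ 6.1 cup
diced chicken: 10 oz × 7/6 × 28.35 g/oz ÷ 1000 g/kg ≈ 0.3 kg

arborio rice: 0.8 cup; couscous: 0.1 kg; mayonnaise: 23.3 mL; soy sauce: 6.1 cup; diced chicken: 0.3 kg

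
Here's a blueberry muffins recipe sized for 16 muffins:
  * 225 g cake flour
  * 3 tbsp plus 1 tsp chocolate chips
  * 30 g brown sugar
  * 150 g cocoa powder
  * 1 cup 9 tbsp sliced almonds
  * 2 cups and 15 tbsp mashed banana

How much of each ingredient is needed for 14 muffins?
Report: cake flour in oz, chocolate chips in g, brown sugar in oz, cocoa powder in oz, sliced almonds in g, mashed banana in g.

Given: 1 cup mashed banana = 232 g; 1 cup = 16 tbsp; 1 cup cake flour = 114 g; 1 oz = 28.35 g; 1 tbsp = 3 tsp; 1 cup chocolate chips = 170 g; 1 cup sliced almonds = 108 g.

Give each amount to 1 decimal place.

Scaling factor: 14/16 = 7/8 = 0.875.
cake flour: 225 g × 7/8 ÷ 28.35 g/oz ≈ 6.9 oz
chocolate chips: (3 tbsp + 1 tsp = 10/3 tbsp) × 7/8 ÷ 16 tbsp/cup × 170 g/cup ≈ 31.0 g
brown sugar: 30 g × 7/8 ÷ 28.35 g/oz ≈ 0.9 oz
cocoa powder: 150 g × 7/8 ÷ 28.35 g/oz ≈ 4.6 oz
sliced almonds: (1 cup + 9 tbsp = 1.5625 cup) × 7/8 × 108 g/cup ≈ 147.7 g
mashed banana: (2 cup + 15 tbsp = 2.9375 cup) × 7/8 × 232 g/cup ≈ 596.3 g

cake flour: 6.9 oz; chocolate chips: 31.0 g; brown sugar: 0.9 oz; cocoa powder: 4.6 oz; sliced almonds: 147.7 g; mashed banana: 596.3 g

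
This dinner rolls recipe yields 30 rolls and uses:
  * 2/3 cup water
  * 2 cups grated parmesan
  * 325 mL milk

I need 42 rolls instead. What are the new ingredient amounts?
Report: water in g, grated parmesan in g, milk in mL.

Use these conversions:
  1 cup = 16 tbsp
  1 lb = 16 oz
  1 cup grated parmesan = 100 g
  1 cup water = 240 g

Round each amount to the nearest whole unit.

Scaling factor: 42/30 = 7/5 = 1.4.
water: 2/3 cup × 7/5 × 240 g/cup = 224 g
grated parmesan: 2 cup × 7/5 × 100 g/cup = 280 g
milk: 325 mL × 7/5 = 455 mL

water: 224 g; grated parmesan: 280 g; milk: 455 mL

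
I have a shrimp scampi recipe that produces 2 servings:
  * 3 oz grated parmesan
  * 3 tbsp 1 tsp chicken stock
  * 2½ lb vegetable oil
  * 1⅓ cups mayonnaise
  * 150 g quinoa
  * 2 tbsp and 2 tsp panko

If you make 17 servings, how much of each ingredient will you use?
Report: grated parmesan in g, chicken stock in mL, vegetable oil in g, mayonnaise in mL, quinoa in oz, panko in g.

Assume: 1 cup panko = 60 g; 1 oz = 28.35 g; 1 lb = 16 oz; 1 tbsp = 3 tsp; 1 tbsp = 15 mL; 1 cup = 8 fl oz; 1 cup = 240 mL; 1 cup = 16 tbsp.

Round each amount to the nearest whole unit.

Scaling factor: 17/2 = 8.5.
grated parmesan: 3 oz × 17/2 × 28.35 g/oz ≈ 723 g
chicken stock: (3 tbsp + 1 tsp = 10/3 tbsp) × 17/2 × 15 mL/tbsp = 425 mL
vegetable oil: 2.5 lb × 17/2 × 16 oz/lb × 28.35 g/oz = 9639 g
mayonnaise: 4/3 cup × 17/2 × 240 mL/cup = 2720 mL
quinoa: 150 g × 17/2 ÷ 28.35 g/oz ≈ 45 oz
panko: (2 tbsp + 2 tsp = 8/3 tbsp) × 17/2 ÷ 16 tbsp/cup × 60 g/cup = 85 g

grated parmesan: 723 g; chicken stock: 425 mL; vegetable oil: 9639 g; mayonnaise: 2720 mL; quinoa: 45 oz; panko: 85 g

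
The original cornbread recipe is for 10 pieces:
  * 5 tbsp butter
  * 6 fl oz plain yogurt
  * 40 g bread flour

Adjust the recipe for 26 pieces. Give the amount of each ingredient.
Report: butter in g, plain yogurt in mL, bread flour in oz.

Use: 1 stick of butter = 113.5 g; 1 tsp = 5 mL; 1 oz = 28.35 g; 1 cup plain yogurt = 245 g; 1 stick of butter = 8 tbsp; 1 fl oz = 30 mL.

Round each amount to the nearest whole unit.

Scaling factor: 26/10 = 13/5 = 2.6.
butter: 5 tbsp × 13/5 ÷ 8 tbsp/stick × 113.5 g/stick ≈ 184 g
plain yogurt: 6 fl oz × 13/5 × 30 mL/fl oz = 468 mL
bread flour: 40 g × 13/5 ÷ 28.35 g/oz ≈ 4 oz

butter: 184 g; plain yogurt: 468 mL; bread flour: 4 oz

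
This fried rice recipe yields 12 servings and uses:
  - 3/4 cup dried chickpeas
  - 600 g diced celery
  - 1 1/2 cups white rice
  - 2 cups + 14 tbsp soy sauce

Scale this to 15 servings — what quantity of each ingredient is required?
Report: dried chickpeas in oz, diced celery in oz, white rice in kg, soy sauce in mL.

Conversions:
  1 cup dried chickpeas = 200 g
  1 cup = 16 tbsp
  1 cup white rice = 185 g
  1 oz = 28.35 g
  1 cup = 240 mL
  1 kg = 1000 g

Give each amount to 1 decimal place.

dried chickpeas: 6.6 oz; diced celery: 26.5 oz; white rice: 0.3 kg; soy sauce: 862.5 mL

Scaling factor: 15/12 = 5/4 = 1.25.
dried chickpeas: 0.75 cup × 5/4 × 200 g/cup ÷ 28.35 g/oz ≈ 6.6 oz
diced celery: 600 g × 5/4 ÷ 28.35 g/oz ≈ 26.5 oz
white rice: 1.5 cup × 5/4 × 185 g/cup ÷ 1000 g/kg ≈ 0.3 kg
soy sauce: (2 cup + 14 tbsp = 2.875 cup) × 5/4 × 240 mL/cup = 862.5 mL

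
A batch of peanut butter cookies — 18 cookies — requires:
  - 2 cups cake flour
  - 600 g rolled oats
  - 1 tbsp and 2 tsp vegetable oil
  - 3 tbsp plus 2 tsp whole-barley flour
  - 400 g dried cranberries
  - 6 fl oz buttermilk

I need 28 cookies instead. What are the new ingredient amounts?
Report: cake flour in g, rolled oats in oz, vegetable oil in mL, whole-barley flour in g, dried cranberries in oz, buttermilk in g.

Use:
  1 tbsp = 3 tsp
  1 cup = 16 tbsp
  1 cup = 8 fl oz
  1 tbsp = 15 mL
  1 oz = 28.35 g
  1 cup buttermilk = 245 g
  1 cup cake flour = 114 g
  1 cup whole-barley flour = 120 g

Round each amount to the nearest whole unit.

cake flour: 355 g; rolled oats: 33 oz; vegetable oil: 39 mL; whole-barley flour: 43 g; dried cranberries: 22 oz; buttermilk: 286 g

Scaling factor: 28/18 = 14/9.
cake flour: 2 cup × 14/9 × 114 g/cup ≈ 355 g
rolled oats: 600 g × 14/9 ÷ 28.35 g/oz ≈ 33 oz
vegetable oil: (1 tbsp + 2 tsp = 5/3 tbsp) × 14/9 × 15 mL/tbsp ≈ 39 mL
whole-barley flour: (3 tbsp + 2 tsp = 11/3 tbsp) × 14/9 ÷ 16 tbsp/cup × 120 g/cup ≈ 43 g
dried cranberries: 400 g × 14/9 ÷ 28.35 g/oz ≈ 22 oz
buttermilk: 6 fl oz × 14/9 ÷ 8 fl oz/cup × 245 g/cup ≈ 286 g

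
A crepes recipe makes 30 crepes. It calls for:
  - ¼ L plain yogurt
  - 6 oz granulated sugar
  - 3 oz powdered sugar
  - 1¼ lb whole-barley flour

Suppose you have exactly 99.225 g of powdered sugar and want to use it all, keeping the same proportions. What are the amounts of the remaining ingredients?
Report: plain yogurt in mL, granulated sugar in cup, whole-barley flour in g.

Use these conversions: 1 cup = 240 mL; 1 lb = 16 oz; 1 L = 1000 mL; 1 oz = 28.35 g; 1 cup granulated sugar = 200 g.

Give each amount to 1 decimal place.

plain yogurt: 291.7 mL; granulated sugar: 1.0 cup; whole-barley flour: 661.5 g

The original recipe has 85.05 g of powdered sugar, so the scaling factor is 99.225 ÷ 85.05 = 7/6.
plain yogurt: 0.25 L × 7/6 × 1000 mL/L ≈ 291.7 mL
granulated sugar: 6 oz × 7/6 × 28.35 g/oz ÷ 200 g/cup ≈ 1.0 cup
whole-barley flour: 1.25 lb × 7/6 × 16 oz/lb × 28.35 g/oz = 661.5 g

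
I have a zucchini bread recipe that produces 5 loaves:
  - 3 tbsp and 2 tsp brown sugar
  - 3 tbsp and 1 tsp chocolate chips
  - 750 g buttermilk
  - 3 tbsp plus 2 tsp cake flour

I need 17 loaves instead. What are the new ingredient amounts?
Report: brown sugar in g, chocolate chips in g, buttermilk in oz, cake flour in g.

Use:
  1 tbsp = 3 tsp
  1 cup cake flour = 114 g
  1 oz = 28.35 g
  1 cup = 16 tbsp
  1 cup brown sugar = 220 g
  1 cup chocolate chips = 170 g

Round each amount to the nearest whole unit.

Scaling factor: 17/5 = 3.4.
brown sugar: (3 tbsp + 2 tsp = 11/3 tbsp) × 17/5 ÷ 16 tbsp/cup × 220 g/cup ≈ 171 g
chocolate chips: (3 tbsp + 1 tsp = 10/3 tbsp) × 17/5 ÷ 16 tbsp/cup × 170 g/cup ≈ 120 g
buttermilk: 750 g × 17/5 ÷ 28.35 g/oz ≈ 90 oz
cake flour: (3 tbsp + 2 tsp = 11/3 tbsp) × 17/5 ÷ 16 tbsp/cup × 114 g/cup ≈ 89 g

brown sugar: 171 g; chocolate chips: 120 g; buttermilk: 90 oz; cake flour: 89 g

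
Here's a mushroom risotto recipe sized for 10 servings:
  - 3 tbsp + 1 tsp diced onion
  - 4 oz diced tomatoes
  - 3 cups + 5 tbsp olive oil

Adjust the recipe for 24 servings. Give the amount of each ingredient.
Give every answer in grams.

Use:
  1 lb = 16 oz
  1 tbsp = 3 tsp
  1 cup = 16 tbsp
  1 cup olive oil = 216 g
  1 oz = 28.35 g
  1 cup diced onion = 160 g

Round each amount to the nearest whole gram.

Scaling factor: 24/10 = 12/5 = 2.4.
diced onion: (3 tbsp + 1 tsp = 10/3 tbsp) × 12/5 ÷ 16 tbsp/cup × 160 g/cup = 80 g
diced tomatoes: 4 oz × 12/5 × 28.35 g/oz ≈ 272 g
olive oil: (3 cup + 5 tbsp = 3.3125 cup) × 12/5 × 216 g/cup ≈ 1717 g

diced onion: 80 g; diced tomatoes: 272 g; olive oil: 1717 g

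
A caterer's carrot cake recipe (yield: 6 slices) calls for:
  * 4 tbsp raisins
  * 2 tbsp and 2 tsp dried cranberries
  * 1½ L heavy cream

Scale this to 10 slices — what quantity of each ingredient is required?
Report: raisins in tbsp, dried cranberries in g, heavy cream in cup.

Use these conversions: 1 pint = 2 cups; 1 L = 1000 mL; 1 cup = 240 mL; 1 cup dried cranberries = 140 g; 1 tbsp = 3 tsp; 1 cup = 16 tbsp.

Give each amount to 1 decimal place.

raisins: 6.7 tbsp; dried cranberries: 38.9 g; heavy cream: 10.4 cup

Scaling factor: 10/6 = 5/3.
raisins: 4 tbsp × 5/3 ≈ 6.7 tbsp
dried cranberries: (2 tbsp + 2 tsp = 8/3 tbsp) × 5/3 ÷ 16 tbsp/cup × 140 g/cup ≈ 38.9 g
heavy cream: 1.5 L × 5/3 × 1000 mL/L ÷ 240 mL/cup ≈ 10.4 cup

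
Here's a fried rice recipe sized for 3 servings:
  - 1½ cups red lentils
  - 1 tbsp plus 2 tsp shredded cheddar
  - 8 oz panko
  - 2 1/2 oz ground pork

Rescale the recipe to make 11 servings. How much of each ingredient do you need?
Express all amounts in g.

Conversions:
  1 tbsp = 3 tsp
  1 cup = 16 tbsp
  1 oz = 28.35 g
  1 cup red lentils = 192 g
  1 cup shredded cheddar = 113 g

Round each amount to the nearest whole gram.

red lentils: 1056 g; shredded cheddar: 43 g; panko: 832 g; ground pork: 260 g

Scaling factor: 11/3.
red lentils: 1.5 cup × 11/3 × 192 g/cup = 1056 g
shredded cheddar: (1 tbsp + 2 tsp = 5/3 tbsp) × 11/3 ÷ 16 tbsp/cup × 113 g/cup ≈ 43 g
panko: 8 oz × 11/3 × 28.35 g/oz ≈ 832 g
ground pork: 2.5 oz × 11/3 × 28.35 g/oz ≈ 260 g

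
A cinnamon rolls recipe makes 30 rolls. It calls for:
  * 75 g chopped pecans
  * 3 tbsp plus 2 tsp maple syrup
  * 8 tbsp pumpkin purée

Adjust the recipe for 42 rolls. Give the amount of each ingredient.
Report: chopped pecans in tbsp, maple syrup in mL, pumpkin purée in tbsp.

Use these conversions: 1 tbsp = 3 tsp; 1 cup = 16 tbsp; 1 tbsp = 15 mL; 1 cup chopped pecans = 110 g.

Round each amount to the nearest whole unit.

Scaling factor: 42/30 = 7/5 = 1.4.
chopped pecans: 75 g × 7/5 ÷ 110 g/cup × 16 tbsp/cup ≈ 15 tbsp
maple syrup: (3 tbsp + 2 tsp = 11/3 tbsp) × 7/5 × 15 mL/tbsp = 77 mL
pumpkin purée: 8 tbsp × 7/5 ≈ 11 tbsp

chopped pecans: 15 tbsp; maple syrup: 77 mL; pumpkin purée: 11 tbsp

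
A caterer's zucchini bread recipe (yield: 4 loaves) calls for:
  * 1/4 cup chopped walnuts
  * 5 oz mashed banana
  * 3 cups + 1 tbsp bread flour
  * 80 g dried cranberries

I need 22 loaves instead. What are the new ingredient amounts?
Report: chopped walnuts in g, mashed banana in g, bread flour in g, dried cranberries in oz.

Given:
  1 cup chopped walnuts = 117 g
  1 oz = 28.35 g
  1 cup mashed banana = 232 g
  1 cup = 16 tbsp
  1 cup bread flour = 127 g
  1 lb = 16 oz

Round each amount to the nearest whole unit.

chopped walnuts: 161 g; mashed banana: 780 g; bread flour: 2139 g; dried cranberries: 16 oz

Scaling factor: 22/4 = 11/2 = 5.5.
chopped walnuts: 0.25 cup × 11/2 × 117 g/cup ≈ 161 g
mashed banana: 5 oz × 11/2 × 28.35 g/oz ≈ 780 g
bread flour: (3 cup + 1 tbsp = 3.0625 cup) × 11/2 × 127 g/cup ≈ 2139 g
dried cranberries: 80 g × 11/2 ÷ 28.35 g/oz ≈ 16 oz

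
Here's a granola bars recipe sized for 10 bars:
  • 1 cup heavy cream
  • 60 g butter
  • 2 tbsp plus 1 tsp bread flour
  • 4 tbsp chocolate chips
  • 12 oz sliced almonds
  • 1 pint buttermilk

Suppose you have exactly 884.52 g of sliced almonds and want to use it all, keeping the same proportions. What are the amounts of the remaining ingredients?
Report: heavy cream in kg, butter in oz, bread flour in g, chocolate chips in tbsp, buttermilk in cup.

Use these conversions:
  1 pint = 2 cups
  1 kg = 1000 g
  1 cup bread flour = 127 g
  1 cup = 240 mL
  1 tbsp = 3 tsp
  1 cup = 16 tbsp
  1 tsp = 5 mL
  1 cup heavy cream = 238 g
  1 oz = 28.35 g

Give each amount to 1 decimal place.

heavy cream: 0.6 kg; butter: 5.5 oz; bread flour: 48.2 g; chocolate chips: 10.4 tbsp; buttermilk: 5.2 cup

The original recipe has 340.2 g of sliced almonds, so the scaling factor is 884.52 ÷ 340.2 = 13/5 = 2.6.
heavy cream: 1 cup × 13/5 × 238 g/cup ÷ 1000 g/kg ≈ 0.6 kg
butter: 60 g × 13/5 ÷ 28.35 g/oz ≈ 5.5 oz
bread flour: (2 tbsp + 1 tsp = 7/3 tbsp) × 13/5 ÷ 16 tbsp/cup × 127 g/cup ≈ 48.2 g
chocolate chips: 4 tbsp × 13/5 = 10.4 tbsp
buttermilk: 1 pint × 13/5 × 2 cup/pint = 5.2 cup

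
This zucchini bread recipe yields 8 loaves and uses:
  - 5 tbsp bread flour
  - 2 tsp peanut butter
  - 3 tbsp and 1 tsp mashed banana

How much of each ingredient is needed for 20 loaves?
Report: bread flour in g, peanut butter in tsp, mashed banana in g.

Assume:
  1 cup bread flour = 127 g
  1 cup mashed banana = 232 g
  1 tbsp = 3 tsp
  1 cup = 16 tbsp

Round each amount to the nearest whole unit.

bread flour: 99 g; peanut butter: 5 tsp; mashed banana: 121 g

Scaling factor: 20/8 = 5/2 = 2.5.
bread flour: 5 tbsp × 5/2 ÷ 16 tbsp/cup × 127 g/cup ≈ 99 g
peanut butter: 2 tsp × 5/2 = 5 tsp
mashed banana: (3 tbsp + 1 tsp = 10/3 tbsp) × 5/2 ÷ 16 tbsp/cup × 232 g/cup ≈ 121 g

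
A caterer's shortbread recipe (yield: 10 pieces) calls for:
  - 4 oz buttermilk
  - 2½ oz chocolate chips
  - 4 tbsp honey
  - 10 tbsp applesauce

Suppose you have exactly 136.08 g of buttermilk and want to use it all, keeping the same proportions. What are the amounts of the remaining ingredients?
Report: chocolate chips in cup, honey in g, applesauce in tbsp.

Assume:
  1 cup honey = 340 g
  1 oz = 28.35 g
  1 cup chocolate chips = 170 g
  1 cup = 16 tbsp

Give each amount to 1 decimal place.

chocolate chips: 0.5 cup; honey: 102.0 g; applesauce: 12.0 tbsp

The original recipe has 113.4 g of buttermilk, so the scaling factor is 136.08 ÷ 113.4 = 6/5 = 1.2.
chocolate chips: 2.5 oz × 6/5 × 28.35 g/oz ÷ 170 g/cup ≈ 0.5 cup
honey: 4 tbsp × 6/5 ÷ 16 tbsp/cup × 340 g/cup = 102.0 g
applesauce: 10 tbsp × 6/5 = 12.0 tbsp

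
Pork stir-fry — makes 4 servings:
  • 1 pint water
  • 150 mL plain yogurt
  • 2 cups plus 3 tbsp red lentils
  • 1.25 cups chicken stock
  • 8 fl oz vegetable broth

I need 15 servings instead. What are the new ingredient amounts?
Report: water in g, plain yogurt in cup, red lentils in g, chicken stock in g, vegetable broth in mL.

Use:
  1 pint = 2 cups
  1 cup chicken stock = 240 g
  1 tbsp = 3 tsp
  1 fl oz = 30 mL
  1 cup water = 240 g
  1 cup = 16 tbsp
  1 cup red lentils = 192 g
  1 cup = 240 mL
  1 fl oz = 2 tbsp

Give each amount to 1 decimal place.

Scaling factor: 15/4 = 3.75.
water: 1 pint × 15/4 × 2 cup/pint × 240 g/cup = 1800.0 g
plain yogurt: 150 mL × 15/4 ÷ 240 mL/cup ≈ 2.3 cup
red lentils: (2 cup + 3 tbsp = 2.1875 cup) × 15/4 × 192 g/cup = 1575.0 g
chicken stock: 1.25 cup × 15/4 × 240 g/cup = 1125.0 g
vegetable broth: 8 fl oz × 15/4 × 30 mL/fl oz = 900.0 mL

water: 1800.0 g; plain yogurt: 2.3 cup; red lentils: 1575.0 g; chicken stock: 1125.0 g; vegetable broth: 900.0 mL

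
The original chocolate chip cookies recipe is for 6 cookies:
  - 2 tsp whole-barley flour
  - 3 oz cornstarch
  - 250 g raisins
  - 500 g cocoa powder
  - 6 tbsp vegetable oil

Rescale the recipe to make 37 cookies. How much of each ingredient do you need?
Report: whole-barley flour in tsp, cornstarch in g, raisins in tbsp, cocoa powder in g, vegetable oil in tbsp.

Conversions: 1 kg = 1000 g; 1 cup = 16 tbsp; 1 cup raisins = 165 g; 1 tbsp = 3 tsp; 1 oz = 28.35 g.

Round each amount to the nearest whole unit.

whole-barley flour: 12 tsp; cornstarch: 524 g; raisins: 149 tbsp; cocoa powder: 3083 g; vegetable oil: 37 tbsp

Scaling factor: 37/6.
whole-barley flour: 2 tsp × 37/6 ≈ 12 tsp
cornstarch: 3 oz × 37/6 × 28.35 g/oz ≈ 524 g
raisins: 250 g × 37/6 ÷ 165 g/cup × 16 tbsp/cup ≈ 149 tbsp
cocoa powder: 500 g × 37/6 ≈ 3083 g
vegetable oil: 6 tbsp × 37/6 = 37 tbsp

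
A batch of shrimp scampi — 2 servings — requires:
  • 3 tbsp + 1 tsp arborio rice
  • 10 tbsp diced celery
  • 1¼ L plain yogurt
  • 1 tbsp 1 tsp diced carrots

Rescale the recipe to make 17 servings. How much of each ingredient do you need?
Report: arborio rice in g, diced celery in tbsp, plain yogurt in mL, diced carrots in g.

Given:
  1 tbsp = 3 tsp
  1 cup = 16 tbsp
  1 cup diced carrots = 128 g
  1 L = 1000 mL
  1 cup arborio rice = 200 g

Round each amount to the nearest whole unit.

Scaling factor: 17/2 = 8.5.
arborio rice: (3 tbsp + 1 tsp = 10/3 tbsp) × 17/2 ÷ 16 tbsp/cup × 200 g/cup ≈ 354 g
diced celery: 10 tbsp × 17/2 = 85 tbsp
plain yogurt: 1.25 L × 17/2 × 1000 mL/L = 10625 mL
diced carrots: (1 tbsp + 1 tsp = 4/3 tbsp) × 17/2 ÷ 16 tbsp/cup × 128 g/cup ≈ 91 g

arborio rice: 354 g; diced celery: 85 tbsp; plain yogurt: 10625 mL; diced carrots: 91 g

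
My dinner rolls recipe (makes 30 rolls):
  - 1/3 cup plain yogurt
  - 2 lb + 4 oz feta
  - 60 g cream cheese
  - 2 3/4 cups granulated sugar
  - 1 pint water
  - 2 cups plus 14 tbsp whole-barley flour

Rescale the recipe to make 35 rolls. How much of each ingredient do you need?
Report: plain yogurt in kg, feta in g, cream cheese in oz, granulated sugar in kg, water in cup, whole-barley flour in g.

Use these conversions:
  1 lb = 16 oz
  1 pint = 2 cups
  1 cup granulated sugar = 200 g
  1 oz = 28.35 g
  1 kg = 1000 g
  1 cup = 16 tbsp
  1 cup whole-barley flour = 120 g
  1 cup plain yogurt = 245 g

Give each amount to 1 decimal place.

plain yogurt: 0.1 kg; feta: 1190.7 g; cream cheese: 2.5 oz; granulated sugar: 0.6 kg; water: 2.3 cup; whole-barley flour: 402.5 g

Scaling factor: 35/30 = 7/6.
plain yogurt: 1/3 cup × 7/6 × 245 g/cup ÷ 1000 g/kg ≈ 0.1 kg
feta: (2 lb + 4 oz = 2.25 lb) × 7/6 × 16 oz/lb × 28.35 g/oz = 1190.7 g
cream cheese: 60 g × 7/6 ÷ 28.35 g/oz ≈ 2.5 oz
granulated sugar: 2.75 cup × 7/6 × 200 g/cup ÷ 1000 g/kg ≈ 0.6 kg
water: 1 pint × 7/6 × 2 cup/pint ≈ 2.3 cup
whole-barley flour: (2 cup + 14 tbsp = 2.875 cup) × 7/6 × 120 g/cup = 402.5 g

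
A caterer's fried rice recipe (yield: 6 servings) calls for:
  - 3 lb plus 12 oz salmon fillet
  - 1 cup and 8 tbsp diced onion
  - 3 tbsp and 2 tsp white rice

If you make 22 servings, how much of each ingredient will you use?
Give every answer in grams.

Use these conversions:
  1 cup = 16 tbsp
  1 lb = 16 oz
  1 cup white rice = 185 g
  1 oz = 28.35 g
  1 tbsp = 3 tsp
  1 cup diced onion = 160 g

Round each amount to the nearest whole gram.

Scaling factor: 22/6 = 11/3.
salmon fillet: (3 lb + 12 oz = 3.75 lb) × 11/3 × 16 oz/lb × 28.35 g/oz = 6237 g
diced onion: (1 cup + 8 tbsp = 1.5 cup) × 11/3 × 160 g/cup = 880 g
white rice: (3 tbsp + 2 tsp = 11/3 tbsp) × 11/3 ÷ 16 tbsp/cup × 185 g/cup ≈ 155 g

salmon fillet: 6237 g; diced onion: 880 g; white rice: 155 g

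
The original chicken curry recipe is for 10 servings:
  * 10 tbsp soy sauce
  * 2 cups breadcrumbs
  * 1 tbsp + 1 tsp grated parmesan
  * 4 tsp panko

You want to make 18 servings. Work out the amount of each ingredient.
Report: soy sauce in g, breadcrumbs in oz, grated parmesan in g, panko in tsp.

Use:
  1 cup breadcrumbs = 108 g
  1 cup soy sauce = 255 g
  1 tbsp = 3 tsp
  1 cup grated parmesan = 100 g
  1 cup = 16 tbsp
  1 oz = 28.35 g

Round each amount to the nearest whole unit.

soy sauce: 287 g; breadcrumbs: 14 oz; grated parmesan: 15 g; panko: 7 tsp

Scaling factor: 18/10 = 9/5 = 1.8.
soy sauce: 10 tbsp × 9/5 ÷ 16 tbsp/cup × 255 g/cup ≈ 287 g
breadcrumbs: 2 cup × 9/5 × 108 g/cup ÷ 28.35 g/oz ≈ 14 oz
grated parmesan: (1 tbsp + 1 tsp = 4/3 tbsp) × 9/5 ÷ 16 tbsp/cup × 100 g/cup = 15 g
panko: 4 tsp × 9/5 ≈ 7 tsp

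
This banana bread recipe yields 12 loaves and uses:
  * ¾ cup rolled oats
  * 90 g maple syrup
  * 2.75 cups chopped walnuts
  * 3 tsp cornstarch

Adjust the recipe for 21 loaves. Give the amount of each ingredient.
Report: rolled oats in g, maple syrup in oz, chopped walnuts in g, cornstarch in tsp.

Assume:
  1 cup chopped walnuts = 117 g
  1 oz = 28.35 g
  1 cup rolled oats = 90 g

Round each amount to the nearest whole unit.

rolled oats: 118 g; maple syrup: 6 oz; chopped walnuts: 563 g; cornstarch: 5 tsp

Scaling factor: 21/12 = 7/4 = 1.75.
rolled oats: 0.75 cup × 7/4 × 90 g/cup ≈ 118 g
maple syrup: 90 g × 7/4 ÷ 28.35 g/oz ≈ 6 oz
chopped walnuts: 2.75 cup × 7/4 × 117 g/cup ≈ 563 g
cornstarch: 3 tsp × 7/4 ≈ 5 tsp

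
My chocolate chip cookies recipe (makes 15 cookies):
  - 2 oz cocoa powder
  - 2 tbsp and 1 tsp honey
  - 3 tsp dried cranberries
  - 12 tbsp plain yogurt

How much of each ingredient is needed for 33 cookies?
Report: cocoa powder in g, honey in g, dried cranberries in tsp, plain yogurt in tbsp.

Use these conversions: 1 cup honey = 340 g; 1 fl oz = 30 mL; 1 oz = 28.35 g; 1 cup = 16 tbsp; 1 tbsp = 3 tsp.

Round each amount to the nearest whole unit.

Scaling factor: 33/15 = 11/5 = 2.2.
cocoa powder: 2 oz × 11/5 × 28.35 g/oz ≈ 125 g
honey: (2 tbsp + 1 tsp = 7/3 tbsp) × 11/5 ÷ 16 tbsp/cup × 340 g/cup ≈ 109 g
dried cranberries: 3 tsp × 11/5 ≈ 7 tsp
plain yogurt: 12 tbsp × 11/5 ≈ 26 tbsp

cocoa powder: 125 g; honey: 109 g; dried cranberries: 7 tsp; plain yogurt: 26 tbsp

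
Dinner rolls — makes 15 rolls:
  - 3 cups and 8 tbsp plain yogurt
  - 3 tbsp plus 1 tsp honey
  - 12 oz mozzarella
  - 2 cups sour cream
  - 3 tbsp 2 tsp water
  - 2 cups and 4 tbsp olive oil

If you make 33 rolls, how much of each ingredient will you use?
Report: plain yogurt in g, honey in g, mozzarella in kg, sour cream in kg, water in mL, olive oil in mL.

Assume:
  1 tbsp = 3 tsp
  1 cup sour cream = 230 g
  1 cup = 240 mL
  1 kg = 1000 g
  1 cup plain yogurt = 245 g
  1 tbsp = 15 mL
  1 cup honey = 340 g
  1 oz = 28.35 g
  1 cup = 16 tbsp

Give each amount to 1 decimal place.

plain yogurt: 1886.5 g; honey: 155.8 g; mozzarella: 0.7 kg; sour cream: 1.0 kg; water: 121.0 mL; olive oil: 1188.0 mL

Scaling factor: 33/15 = 11/5 = 2.2.
plain yogurt: (3 cup + 8 tbsp = 3.5 cup) × 11/5 × 245 g/cup = 1886.5 g
honey: (3 tbsp + 1 tsp = 10/3 tbsp) × 11/5 ÷ 16 tbsp/cup × 340 g/cup ≈ 155.8 g
mozzarella: 12 oz × 11/5 × 28.35 g/oz ÷ 1000 g/kg ≈ 0.7 kg
sour cream: 2 cup × 11/5 × 230 g/cup ÷ 1000 g/kg ≈ 1.0 kg
water: (3 tbsp + 2 tsp = 11/3 tbsp) × 11/5 × 15 mL/tbsp = 121.0 mL
olive oil: (2 cup + 4 tbsp = 2.25 cup) × 11/5 × 240 mL/cup = 1188.0 mL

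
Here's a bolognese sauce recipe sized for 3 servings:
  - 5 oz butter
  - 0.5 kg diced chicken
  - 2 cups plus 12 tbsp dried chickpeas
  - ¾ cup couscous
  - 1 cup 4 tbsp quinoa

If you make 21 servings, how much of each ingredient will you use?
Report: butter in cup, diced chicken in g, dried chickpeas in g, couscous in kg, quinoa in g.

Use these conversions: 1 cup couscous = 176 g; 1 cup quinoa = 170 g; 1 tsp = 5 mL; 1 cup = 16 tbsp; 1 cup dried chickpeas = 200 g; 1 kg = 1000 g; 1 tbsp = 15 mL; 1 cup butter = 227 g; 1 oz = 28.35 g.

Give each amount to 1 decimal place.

Scaling factor: 21/3 = 7.
butter: 5 oz × 7 × 28.35 g/oz ÷ 227 g/cup ≈ 4.4 cup
diced chicken: 0.5 kg × 7 × 1000 g/kg = 3500.0 g
dried chickpeas: (2 cup + 12 tbsp = 2.75 cup) × 7 × 200 g/cup = 3850.0 g
couscous: 0.75 cup × 7 × 176 g/cup ÷ 1000 g/kg ≈ 0.9 kg
quinoa: (1 cup + 4 tbsp = 1.25 cup) × 7 × 170 g/cup = 1487.5 g

butter: 4.4 cup; diced chicken: 3500.0 g; dried chickpeas: 3850.0 g; couscous: 0.9 kg; quinoa: 1487.5 g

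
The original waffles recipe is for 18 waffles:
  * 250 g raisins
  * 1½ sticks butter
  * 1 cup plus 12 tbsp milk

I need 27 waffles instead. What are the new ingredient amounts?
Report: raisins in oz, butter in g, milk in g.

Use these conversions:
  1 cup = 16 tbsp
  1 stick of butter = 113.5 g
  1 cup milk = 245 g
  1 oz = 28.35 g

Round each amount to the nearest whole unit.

Scaling factor: 27/18 = 3/2 = 1.5.
raisins: 250 g × 3/2 ÷ 28.35 g/oz ≈ 13 oz
butter: 1.5 stick × 3/2 × 113.5 g/stick ≈ 255 g
milk: (1 cup + 12 tbsp = 1.75 cup) × 3/2 × 245 g/cup ≈ 643 g

raisins: 13 oz; butter: 255 g; milk: 643 g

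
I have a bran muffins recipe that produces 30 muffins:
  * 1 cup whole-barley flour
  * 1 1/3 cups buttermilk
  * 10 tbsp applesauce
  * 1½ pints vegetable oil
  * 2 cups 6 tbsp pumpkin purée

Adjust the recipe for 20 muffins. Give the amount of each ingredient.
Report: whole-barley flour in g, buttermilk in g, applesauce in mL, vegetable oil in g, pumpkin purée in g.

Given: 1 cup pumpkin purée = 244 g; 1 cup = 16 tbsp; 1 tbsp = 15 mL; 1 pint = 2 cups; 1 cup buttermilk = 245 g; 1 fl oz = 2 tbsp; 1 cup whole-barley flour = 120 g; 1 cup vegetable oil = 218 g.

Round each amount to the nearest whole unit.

Scaling factor: 20/30 = 2/3.
whole-barley flour: 1 cup × 2/3 × 120 g/cup = 80 g
buttermilk: 4/3 cup × 2/3 × 245 g/cup ≈ 218 g
applesauce: 10 tbsp × 2/3 × 15 mL/tbsp = 100 mL
vegetable oil: 1.5 pint × 2/3 × 2 cup/pint × 218 g/cup = 436 g
pumpkin purée: (2 cup + 6 tbsp = 2.375 cup) × 2/3 × 244 g/cup ≈ 386 g

whole-barley flour: 80 g; buttermilk: 218 g; applesauce: 100 mL; vegetable oil: 436 g; pumpkin purée: 386 g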